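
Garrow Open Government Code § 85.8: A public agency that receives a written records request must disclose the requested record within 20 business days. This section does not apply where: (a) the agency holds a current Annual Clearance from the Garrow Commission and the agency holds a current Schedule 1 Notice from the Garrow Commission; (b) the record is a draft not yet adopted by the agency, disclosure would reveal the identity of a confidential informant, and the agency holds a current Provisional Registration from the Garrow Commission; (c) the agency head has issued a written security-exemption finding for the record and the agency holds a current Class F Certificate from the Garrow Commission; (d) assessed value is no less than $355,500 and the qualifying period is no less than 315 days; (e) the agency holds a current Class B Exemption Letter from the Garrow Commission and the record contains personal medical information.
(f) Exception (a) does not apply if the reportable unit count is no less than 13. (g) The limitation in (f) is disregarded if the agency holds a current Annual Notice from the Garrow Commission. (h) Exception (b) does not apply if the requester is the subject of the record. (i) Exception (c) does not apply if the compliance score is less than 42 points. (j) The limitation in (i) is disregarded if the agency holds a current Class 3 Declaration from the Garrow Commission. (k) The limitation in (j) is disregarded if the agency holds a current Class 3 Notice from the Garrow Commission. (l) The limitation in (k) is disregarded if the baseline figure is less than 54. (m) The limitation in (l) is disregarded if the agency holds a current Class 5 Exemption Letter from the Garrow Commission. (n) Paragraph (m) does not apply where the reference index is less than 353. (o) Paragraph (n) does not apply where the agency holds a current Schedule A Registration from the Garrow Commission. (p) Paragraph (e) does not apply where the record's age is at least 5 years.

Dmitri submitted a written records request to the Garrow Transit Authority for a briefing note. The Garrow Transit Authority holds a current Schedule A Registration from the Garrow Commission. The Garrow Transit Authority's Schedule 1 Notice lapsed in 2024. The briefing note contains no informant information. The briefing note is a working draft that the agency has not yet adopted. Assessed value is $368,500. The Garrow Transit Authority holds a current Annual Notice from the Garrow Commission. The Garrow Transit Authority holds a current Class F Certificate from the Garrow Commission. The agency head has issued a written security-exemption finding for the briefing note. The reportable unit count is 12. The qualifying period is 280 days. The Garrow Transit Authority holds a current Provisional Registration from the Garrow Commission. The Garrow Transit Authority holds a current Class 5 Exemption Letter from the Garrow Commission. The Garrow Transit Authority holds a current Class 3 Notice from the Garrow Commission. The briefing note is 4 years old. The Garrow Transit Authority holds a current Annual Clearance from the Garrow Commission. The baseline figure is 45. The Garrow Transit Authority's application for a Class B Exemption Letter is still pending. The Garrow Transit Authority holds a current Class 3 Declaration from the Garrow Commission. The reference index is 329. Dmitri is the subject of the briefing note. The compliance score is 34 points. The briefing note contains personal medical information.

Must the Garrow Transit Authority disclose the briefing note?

Yes — the Garrow Transit Authority must disclose the briefing note.

Exception (a) requires that the agency holds a current Schedule 1 Notice from the Garrow Commission; but the Schedule 1 Notice is not current, so (a) is unavailable.
Exception (b) requires that disclosure would reveal the identity of a confidential informant; but the briefing note contains no informant information, so (b) is unavailable.
Exception (c)'s conditions are all satisfied: a written security-exemption finding has been issued; a current Class F Certificate is held. Turning to paragraphs (i)–(o): (i) is engaged — the compliance score is 34 points, less than the 42 points limit. (j) would limit (i) — a current Class 3 Declaration is held — but (k) sets (j) aside: (k) applies — a current Class 3 Notice is held. (l) is triggered (the baseline figure is 45, less than the 54 limit), but is overridden by (m): (m) operates against (l): a current Class 5 Exemption Letter is held. (n) would limit (m) — the reference index is 329, less than the 353 limit — but (o) sets (n) aside: (o) operates against (n): a current Schedule A Registration is held. Exception (c) does not apply.
Exception (d) does not apply: the qualifying period is 280 days, short of 315 days.
Exception (e) requires that the agency holds a current Class B Exemption Letter from the Garrow Commission; but the Class B Exemption Letter is not current, so (e) is unavailable.
Every exception is unavailable, so the rule governs.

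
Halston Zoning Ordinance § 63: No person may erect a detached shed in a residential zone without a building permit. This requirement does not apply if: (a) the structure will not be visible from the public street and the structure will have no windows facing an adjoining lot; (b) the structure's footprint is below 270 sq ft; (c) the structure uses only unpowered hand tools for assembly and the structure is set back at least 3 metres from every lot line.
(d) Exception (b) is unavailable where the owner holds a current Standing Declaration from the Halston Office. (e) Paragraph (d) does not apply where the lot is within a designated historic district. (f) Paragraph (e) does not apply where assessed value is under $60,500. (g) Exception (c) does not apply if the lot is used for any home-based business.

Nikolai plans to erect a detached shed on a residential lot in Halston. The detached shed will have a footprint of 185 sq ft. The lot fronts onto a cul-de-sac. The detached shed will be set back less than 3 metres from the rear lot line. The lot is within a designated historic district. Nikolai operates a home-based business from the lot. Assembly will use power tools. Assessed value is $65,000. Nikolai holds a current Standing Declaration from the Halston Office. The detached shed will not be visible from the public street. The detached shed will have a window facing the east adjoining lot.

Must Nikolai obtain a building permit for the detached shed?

No — exception (b) applies; Nikolai does not need a building permit.

Exception (a) fails — a window faces an adjoining lot.
All of (b)'s requirements are met (the structure's footprint is 185 sq ft, below the 270 sq ft limit). Under paragraphs (d)–(f): (d) is triggered (a current Standing Declaration is held), but is displaced by (e): (e) operates — the lot is in a historic district. (f) is inapplicable (assessed value is $65,000, not under $60,500), so (e) stands. So (b) applies.
Exception (c) fails — assembly uses power tools.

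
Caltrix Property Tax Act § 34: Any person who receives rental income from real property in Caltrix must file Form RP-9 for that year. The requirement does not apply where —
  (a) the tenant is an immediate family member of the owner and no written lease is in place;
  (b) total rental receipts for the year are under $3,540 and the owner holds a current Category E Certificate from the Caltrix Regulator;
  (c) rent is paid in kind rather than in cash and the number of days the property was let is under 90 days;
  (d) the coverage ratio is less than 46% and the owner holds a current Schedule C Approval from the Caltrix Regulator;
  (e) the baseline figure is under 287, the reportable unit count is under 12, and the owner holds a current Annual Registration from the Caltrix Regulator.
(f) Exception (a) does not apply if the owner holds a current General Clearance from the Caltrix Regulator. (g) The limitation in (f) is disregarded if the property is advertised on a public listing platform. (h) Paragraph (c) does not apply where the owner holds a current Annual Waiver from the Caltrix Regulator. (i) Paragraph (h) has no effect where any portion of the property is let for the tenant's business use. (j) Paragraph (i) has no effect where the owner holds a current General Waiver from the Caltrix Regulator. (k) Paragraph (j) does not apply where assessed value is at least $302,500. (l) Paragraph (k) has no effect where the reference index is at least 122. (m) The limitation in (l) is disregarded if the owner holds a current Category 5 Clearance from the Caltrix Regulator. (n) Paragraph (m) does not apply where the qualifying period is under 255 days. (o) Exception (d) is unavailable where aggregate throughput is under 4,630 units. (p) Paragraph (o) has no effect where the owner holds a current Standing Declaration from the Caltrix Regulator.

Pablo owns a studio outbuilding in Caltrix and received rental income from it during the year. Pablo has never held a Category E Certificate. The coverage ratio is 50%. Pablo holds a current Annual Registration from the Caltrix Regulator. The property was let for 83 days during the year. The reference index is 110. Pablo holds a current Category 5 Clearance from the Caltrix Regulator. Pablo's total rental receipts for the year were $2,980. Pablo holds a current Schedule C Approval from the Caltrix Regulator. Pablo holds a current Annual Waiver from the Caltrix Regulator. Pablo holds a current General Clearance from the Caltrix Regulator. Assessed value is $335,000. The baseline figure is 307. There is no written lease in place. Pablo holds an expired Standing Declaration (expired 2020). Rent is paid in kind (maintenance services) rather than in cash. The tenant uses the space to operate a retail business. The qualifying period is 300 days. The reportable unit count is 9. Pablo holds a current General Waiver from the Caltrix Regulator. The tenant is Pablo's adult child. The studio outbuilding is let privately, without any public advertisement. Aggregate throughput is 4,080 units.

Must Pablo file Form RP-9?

No — exception (c) applies; Pablo is not required to file Form RP-9.

Exception (a) is satisfied on its face — the tenant is an immediate family member; there is no written lease. However, paragraphs (f)–(g) must be considered: (f) operates — a current General Clearance is held. (g) is not engaged (the property is let privately without advertisement), so (f) stands. So (a) is unavailable.
Exception (b) does not apply: no current Category E Certificate is held.
Exception (c)'s conditions are all satisfied: rent is paid in kind; the number of days the property was let is 83 days, under the 90 days limit. Applying paragraphs (h)–(n): (h) would limit (c) — a current Annual Waiver is held — but (i) sets (h) aside: (i) operates against (h): the space is let for business use. (j) operates (a current General Waiver is held), but is overridden by (k): (k) operates against (j): assessed value is $335,000, meeting the $302,500 threshold. (l) does not operate here (the reference index is 110, short of 122), so (k) stands. So (c) applies.
Exception (d) does not apply: the coverage ratio is 50%, not less than 46%.
Exception (e) does not apply: the baseline figure is 307, not under 287.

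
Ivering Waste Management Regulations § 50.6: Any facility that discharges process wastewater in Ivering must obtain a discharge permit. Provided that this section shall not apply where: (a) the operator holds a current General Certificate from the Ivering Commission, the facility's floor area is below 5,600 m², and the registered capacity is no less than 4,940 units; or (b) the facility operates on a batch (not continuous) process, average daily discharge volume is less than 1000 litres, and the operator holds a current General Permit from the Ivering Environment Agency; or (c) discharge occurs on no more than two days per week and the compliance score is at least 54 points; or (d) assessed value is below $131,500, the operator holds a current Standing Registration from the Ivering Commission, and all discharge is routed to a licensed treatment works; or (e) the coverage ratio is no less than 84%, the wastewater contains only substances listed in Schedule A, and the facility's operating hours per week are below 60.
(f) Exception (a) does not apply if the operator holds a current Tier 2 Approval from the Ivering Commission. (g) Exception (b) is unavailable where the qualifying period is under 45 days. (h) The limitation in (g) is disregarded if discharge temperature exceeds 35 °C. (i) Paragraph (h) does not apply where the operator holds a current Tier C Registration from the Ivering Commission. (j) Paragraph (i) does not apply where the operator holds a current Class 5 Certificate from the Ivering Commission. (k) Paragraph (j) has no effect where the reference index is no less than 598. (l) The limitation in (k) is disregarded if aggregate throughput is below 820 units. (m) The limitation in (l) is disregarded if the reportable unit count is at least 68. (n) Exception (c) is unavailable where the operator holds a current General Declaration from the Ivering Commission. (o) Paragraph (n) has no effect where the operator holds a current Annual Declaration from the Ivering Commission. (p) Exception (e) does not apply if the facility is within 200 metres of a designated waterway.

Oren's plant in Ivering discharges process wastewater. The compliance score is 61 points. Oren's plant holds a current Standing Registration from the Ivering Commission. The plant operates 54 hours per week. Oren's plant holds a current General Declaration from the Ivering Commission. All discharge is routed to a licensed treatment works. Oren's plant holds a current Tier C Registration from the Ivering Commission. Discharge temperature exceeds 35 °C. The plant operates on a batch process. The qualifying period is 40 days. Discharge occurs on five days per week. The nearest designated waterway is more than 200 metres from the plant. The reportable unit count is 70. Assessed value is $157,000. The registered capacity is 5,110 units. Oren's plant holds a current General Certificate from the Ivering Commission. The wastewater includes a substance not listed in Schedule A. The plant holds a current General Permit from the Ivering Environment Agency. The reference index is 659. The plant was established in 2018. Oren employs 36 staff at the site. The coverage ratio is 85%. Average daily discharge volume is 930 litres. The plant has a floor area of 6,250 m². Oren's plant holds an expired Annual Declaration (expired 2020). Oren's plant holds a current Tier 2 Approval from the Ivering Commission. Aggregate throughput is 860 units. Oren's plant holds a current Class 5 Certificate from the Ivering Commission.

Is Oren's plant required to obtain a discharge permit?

Yes — Oren's plant must obtain a discharge permit.

Exception (a) requires that the facility's floor area is below 5,600 m²; but the facility's floor area is 6,250 m², not below 5,600 m², so (a) is unavailable.
Exception (b) is satisfied on its face — the facility operates on a batch process; average daily discharge volume is 930 litres, less than the 1000 litres limit; a current General Permit is held. But applying paragraphs (g)–(m): (g) applies — the qualifying period is 40 days, under the 45 days limit. (h) applies (discharge temperature exceeds 35 °C), but is set aside by (i): (i) operates — a current Tier C Registration is held. (j) would limit (i) — a current Class 5 Certificate is held — but (k) sets (j) aside: (k) operates against (j): the reference index is 659, meeting the 598 threshold. (l) is not engaged (aggregate throughput is 860 units, not below 820 units), so (k) stands. (b) is therefore removed.
Exception (c) fails — discharge occurs on five days per week.
Exception (d) requires that assessed value is below $131,500; but assessed value is $157,000, not below $131,500, so (d) is unavailable.
Exception (e) fails — the wastewater includes a non-Schedule-A substance.
Every exception is unavailable, so the rule governs.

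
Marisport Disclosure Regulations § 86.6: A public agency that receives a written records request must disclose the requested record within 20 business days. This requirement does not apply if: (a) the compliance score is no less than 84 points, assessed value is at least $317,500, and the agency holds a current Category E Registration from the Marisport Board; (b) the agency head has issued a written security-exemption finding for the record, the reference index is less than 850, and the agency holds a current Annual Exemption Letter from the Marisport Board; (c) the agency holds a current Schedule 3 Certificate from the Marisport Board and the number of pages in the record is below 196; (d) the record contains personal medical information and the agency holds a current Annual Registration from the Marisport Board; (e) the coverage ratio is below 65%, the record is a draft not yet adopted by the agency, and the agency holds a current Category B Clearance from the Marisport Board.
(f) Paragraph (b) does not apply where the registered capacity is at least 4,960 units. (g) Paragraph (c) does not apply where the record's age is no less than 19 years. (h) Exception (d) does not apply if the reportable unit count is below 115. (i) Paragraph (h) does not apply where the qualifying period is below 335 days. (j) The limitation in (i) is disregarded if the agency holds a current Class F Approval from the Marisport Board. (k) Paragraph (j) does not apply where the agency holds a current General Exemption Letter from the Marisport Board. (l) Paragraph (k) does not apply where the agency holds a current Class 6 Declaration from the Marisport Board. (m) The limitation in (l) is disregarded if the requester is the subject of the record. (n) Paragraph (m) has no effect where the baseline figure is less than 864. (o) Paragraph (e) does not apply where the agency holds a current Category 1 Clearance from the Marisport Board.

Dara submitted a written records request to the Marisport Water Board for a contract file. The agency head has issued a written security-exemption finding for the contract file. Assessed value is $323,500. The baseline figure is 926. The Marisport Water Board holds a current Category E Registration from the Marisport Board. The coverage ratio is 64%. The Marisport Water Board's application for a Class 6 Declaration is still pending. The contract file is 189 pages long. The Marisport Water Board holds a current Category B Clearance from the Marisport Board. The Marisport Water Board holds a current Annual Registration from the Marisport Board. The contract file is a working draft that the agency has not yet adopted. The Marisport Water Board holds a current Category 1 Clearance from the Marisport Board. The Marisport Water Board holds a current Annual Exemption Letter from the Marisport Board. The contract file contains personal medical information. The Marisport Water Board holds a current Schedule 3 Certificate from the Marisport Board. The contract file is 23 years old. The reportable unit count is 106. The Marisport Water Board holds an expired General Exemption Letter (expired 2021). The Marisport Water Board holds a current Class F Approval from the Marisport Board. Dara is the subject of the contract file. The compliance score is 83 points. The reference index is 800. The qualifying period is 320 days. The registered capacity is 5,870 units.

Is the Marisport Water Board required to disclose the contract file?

Yes — the Marisport Water Board must disclose the contract file.

Exception (a) requires that the compliance score is no less than 84 points; but the compliance score is 83 points, short of 84 points, so (a) is unavailable.
All of (b)'s requirements are met (a written security-exemption finding has been issued; the reference index is 800, less than the 850 limit; a current Annual Exemption Letter is held). However, paragraph (f) must be considered: (f) is triggered — the registered capacity is 5,870 units, meeting the 4,960 units threshold. So (b) is unavailable.
Exception (c)'s conditions are all satisfied: a current Schedule 3 Certificate is held; the number of pages in the record is 189, below the 196 limit. But: (g) is triggered — the record's age is 23 years, meeting the 19 years threshold. Exception (c) does not apply.
Exception (d)'s conditions are all satisfied: the contract file contains personal medical information; a current Annual Registration is held. But applying paragraphs (h)–(n): (h) operates — the reportable unit count is 106, below the 115 limit. (i) is engaged (the qualifying period is 320 days, below the 335 days limit), but yields to (j): (j) operates against (i): a current Class F Approval is held. (k) does not operate here (there is no General Exemption Letter in force), so (j) stands. Exception (d) does not apply.
Exception (e) is satisfied on its face — the coverage ratio is 64%, below the 65% limit; the contract file is an unadopted draft; a current Category B Clearance is held. However, paragraph (o) must be considered: (o) is engaged — a current Category 1 Clearance is held. Exception (e) does not apply.
No exception is made out. the Marisport Water Board falls within the general rule.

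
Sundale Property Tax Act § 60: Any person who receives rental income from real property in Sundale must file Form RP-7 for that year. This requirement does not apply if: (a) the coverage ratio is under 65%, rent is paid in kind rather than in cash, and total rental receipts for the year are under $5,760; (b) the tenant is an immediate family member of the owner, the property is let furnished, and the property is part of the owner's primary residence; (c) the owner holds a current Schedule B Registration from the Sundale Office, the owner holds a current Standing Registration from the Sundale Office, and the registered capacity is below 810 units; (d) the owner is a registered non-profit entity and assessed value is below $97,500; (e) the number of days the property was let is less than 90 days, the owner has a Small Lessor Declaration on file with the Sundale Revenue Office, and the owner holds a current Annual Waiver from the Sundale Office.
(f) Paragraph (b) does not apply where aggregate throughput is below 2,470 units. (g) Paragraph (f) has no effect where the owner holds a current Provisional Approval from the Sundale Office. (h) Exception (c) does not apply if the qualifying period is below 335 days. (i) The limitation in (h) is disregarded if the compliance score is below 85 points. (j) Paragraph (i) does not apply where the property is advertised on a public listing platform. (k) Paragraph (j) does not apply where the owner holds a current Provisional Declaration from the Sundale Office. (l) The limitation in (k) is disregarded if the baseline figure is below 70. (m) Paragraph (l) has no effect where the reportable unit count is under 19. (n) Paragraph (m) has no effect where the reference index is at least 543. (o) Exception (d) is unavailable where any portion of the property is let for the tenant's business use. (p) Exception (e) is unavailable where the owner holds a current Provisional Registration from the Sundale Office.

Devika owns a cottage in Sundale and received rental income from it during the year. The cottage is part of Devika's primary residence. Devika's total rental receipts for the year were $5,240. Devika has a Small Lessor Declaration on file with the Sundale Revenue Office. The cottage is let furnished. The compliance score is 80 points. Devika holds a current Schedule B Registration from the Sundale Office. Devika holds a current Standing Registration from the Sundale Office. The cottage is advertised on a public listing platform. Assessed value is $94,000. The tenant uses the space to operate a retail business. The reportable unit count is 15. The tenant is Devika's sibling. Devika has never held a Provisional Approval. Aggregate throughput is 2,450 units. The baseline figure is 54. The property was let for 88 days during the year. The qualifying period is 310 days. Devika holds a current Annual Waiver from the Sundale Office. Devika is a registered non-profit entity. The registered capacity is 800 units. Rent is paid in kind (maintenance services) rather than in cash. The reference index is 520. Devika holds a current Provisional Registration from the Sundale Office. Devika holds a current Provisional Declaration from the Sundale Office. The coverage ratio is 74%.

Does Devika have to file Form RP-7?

No — exception (c) applies; Devika is not required to file Form RP-7.

Exception (a) fails — the coverage ratio is 74%, not under 65%.
All of (b)'s requirements are met (the tenant is an immediate family member; the property is let furnished; the cottage is part of the primary residence). However, paragraphs (f)–(g) must be considered: (f) applies — aggregate throughput is 2,450 units, below the 2,470 units limit. (g), which would lift (f), is not engaged — the Provisional Approval is not current. So (b) is unavailable.
Exception (c) is satisfied on its face — a current Schedule B Registration is held; a current Standing Registration is held; the registered capacity is 800 units, below the 810 units limit. Applying paragraphs (h)–(n): (h) is triggered (the qualifying period is 310 days, below the 335 days limit), but is set aside by (i): (i) operates against (h): the compliance score is 80 points, below the 85 points limit. (j) would limit (i) — the property is publicly advertised — but (k) sets (j) aside: (k) is engaged — a current Provisional Declaration is held. (l) is triggered (the baseline figure is 54, below the 70 limit), but yields to (m): (m) is engaged — the reportable unit count is 15, under the 19 limit. (n), which would lift (m), is not engaged — the reference index is 520, short of 543. So (c) applies.
Exception (d): Devika is a registered non-profit; assessed value is $94,000, below the $97,500 limit — every condition holds. But: (o) is engaged — the space is let for business use. (d) is therefore removed.
All of (e)'s requirements are met (the number of days the property was let is 88 days, less than the 90 days limit; a Small Lessor Declaration is on file; a current Annual Waiver is held). But: (p) applies — a current Provisional Registration is held. Exception (e) does not apply.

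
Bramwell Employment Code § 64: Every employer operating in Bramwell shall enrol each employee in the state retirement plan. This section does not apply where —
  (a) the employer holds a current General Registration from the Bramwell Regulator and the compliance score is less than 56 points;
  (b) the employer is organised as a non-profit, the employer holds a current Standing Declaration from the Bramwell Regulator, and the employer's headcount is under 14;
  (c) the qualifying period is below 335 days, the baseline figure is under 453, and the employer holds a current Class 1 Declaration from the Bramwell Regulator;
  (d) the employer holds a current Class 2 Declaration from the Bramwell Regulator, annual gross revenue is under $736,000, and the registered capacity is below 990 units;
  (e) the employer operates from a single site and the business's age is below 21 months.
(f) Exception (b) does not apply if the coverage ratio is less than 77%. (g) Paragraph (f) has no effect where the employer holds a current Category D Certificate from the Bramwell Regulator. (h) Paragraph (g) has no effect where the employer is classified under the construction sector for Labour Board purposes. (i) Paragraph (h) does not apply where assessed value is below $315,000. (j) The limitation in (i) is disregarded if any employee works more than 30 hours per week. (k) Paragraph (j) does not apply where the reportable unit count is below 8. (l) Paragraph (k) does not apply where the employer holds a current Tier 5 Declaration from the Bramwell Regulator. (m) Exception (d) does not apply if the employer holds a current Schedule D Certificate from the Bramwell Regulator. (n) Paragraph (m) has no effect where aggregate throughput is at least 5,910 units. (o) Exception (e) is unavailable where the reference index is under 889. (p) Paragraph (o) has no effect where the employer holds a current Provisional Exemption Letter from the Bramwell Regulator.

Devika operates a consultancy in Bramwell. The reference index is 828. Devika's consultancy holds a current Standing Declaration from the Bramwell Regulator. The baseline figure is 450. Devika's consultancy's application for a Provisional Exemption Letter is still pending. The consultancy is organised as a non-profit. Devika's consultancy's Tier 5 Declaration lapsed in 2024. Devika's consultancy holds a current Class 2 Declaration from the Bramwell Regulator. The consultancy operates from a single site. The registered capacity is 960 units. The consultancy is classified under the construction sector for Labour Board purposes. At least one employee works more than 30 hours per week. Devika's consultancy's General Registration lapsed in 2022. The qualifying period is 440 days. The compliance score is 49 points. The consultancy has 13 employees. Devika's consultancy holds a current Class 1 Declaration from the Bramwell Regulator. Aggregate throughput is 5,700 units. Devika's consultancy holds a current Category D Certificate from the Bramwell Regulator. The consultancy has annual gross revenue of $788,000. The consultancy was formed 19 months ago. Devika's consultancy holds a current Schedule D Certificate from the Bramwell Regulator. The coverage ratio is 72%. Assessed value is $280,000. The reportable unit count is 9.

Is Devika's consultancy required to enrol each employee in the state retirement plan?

Yes — Devika's consultancy must enrol each employee in the state retirement plan.

Exception (a) requires that the employer holds a current General Registration from the Bramwell Regulator; but no current General Registration is held, so (a) is unavailable.
All of (b)'s requirements are met (the employer is a non-profit; a current Standing Declaration is held; the employer's headcount is 13, under the 14 limit). However, paragraphs (f)–(l) must be considered: (f) is triggered — the coverage ratio is 72%, less than the 77% limit. (g) is triggered (a current Category D Certificate is held), but is displaced by (h): (h) operates — the consultancy is classified under the construction sector. (i) operates (assessed value is $280,000, below the $315,000 limit), but is displaced by (j): (j) operates against (i): at least one employee exceeds 30 hours/week. (k) does not operate here (the reportable unit count is 9, not below 8), so (j) stands. Exception (b) does not apply.
Exception (c) does not apply: the qualifying period is 440 days, not below 335 days.
Exception (d) requires that annual gross revenue is under $736,000; but annual gross revenue is $788,000, not under $736,000, so (d) is unavailable.
Exception (e)'s conditions are all satisfied: the employer operates from a single site; the business's age is 19 months, below the 21 months limit. But applying paragraphs (o)–(p): (o) operates — the reference index is 828, under the 889 limit. (p) is not triggered (the Provisional Exemption Letter is not current), so (o) stands. So (e) is unavailable.
No exception displaces § 64.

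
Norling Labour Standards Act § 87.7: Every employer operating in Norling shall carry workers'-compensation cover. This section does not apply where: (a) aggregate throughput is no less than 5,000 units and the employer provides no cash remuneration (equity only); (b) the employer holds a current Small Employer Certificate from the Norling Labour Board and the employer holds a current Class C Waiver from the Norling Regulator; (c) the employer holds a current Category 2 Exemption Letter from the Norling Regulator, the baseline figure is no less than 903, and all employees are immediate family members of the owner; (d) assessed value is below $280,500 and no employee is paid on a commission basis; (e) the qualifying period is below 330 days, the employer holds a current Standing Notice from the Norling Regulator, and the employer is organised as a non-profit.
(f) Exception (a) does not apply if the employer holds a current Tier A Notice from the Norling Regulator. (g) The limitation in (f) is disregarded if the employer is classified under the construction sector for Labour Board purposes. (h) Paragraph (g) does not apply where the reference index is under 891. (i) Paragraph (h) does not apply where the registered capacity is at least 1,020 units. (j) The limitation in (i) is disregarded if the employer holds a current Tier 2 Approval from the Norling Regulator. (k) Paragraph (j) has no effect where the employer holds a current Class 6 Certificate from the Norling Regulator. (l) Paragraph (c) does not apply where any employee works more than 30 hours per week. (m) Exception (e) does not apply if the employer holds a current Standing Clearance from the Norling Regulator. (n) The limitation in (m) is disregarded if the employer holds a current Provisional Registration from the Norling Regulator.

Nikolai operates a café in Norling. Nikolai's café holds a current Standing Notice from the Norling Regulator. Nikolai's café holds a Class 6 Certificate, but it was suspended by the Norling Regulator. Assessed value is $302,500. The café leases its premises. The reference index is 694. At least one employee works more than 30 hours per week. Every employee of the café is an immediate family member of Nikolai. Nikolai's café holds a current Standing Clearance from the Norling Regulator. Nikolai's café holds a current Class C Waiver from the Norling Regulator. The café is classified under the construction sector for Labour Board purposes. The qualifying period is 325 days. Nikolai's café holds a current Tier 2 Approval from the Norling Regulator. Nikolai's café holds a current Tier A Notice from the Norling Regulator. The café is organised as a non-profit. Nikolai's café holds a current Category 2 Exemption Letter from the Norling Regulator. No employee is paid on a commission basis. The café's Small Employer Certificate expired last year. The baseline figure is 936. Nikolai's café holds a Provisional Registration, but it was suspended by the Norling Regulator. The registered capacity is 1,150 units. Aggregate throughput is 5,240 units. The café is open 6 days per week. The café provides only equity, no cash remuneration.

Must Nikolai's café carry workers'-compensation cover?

All of (a)'s requirements are met (aggregate throughput is 5,240 units, meeting the 5,000 units threshold; remuneration is equity-only). But: (f) operates against (a): a current Tier A Notice is held. (g) would limit (f) — the café is classified under the construction sector — but (h) sets (g) aside: (h) applies — the reference index is 694, under the 891 limit. (i) would limit (h) — the registered capacity is 1,150 units, meeting the 1,020 units threshold — but (j) sets (i) aside: (j) applies — a current Tier 2 Approval is held. (k) is not triggered (no current Class 6 Certificate is held), so (j) stands. (a) is therefore removed.
Exception (b) fails — the Small Employer Certificate has expired.
Exception (c)'s conditions are all satisfied: a current Category 2 Exemption Letter is held; the baseline figure is 936, meeting the 903 threshold; every employee is an immediate family member. Turning to paragraph (l): (l) operates — at least one employee exceeds 30 hours/week. So (c) is unavailable.
Exception (d) requires that assessed value is below $280,500; but assessed value is $302,500, not below $280,500, so (d) is unavailable.
Exception (e) is satisfied on its face — the qualifying period is 325 days, below the 330 days limit; a current Standing Notice is held; the employer is a non-profit. But: (m) operates against (e): a current Standing Clearance is held. (n) is inapplicable (the Provisional Registration is not current), so (m) stands. (e) is therefore removed.
No exception applies. The general rule governs.

Yes — Nikolai's café must carry workers'-compensation cover.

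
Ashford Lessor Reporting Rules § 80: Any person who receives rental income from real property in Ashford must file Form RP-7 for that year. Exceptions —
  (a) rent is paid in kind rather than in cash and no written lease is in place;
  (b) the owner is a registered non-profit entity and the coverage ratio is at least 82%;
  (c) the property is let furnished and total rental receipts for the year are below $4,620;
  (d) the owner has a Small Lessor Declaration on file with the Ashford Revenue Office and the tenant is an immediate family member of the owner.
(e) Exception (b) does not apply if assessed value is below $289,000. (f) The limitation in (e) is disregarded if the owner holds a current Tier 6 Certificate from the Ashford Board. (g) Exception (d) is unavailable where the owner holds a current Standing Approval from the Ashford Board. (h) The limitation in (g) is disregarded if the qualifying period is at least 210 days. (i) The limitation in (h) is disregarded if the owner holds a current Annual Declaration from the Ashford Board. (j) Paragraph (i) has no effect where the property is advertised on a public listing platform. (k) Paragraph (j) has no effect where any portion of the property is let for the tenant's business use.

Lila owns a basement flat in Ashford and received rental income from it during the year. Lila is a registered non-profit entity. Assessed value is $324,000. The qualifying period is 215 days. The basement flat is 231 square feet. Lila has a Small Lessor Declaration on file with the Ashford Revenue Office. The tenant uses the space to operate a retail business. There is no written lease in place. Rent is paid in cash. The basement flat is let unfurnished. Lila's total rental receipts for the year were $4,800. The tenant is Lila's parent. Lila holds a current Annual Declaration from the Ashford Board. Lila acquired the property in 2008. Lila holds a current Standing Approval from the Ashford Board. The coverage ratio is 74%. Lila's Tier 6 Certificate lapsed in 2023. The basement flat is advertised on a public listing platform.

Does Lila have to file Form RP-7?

Yes — Lila must file Form RP-7.

Exception (a) requires that rent is paid in kind rather than in cash; but rent is paid in cash, so (a) is unavailable.
Exception (b) does not apply: the coverage ratio is 74%, short of 82%.
Exception (c) fails — the property is let unfurnished.
Exception (d)'s conditions are all satisfied: a Small Lessor Declaration is on file; the tenant is an immediate family member. Turning to paragraphs (g)–(k): (g) operates against (d): a current Standing Approval is held. (h) would limit (g) — the qualifying period is 215 days, meeting the 210 days threshold — but (i) sets (h) aside: (i) is triggered — a current Annual Declaration is held. (j) would limit (i) — the property is publicly advertised — but (k) sets (j) aside: (k) operates against (j): the space is let for business use. So (d) is unavailable.
No exception is made out. Lila falls within the general rule.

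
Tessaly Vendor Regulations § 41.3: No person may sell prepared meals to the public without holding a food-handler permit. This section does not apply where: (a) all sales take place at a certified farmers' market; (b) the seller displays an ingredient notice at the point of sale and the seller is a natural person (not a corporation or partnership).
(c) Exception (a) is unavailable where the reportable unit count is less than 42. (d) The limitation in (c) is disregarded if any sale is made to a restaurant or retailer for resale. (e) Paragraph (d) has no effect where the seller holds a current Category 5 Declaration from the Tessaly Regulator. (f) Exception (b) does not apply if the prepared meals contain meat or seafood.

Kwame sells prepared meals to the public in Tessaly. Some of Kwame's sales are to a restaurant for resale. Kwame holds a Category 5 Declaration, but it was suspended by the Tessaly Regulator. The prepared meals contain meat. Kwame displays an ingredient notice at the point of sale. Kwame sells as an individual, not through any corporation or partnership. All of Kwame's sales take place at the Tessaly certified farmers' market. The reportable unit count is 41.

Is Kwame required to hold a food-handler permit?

No — exception (a) applies; Kwame is not required to hold a food-handler permit.

All of (a)'s requirements are met (all sales are at a certified farmers' market). As to paragraphs (c)–(e): (c) applies (the reportable unit count is 41, less than the 42 limit), but yields to (d): (d) operates against (c): some sales are to a restaurant for resale. (e) is not engaged (there is no Category 5 Declaration in force), so (d) stands. So (a) applies.
Exception (b)'s conditions are all satisfied: an ingredient notice is displayed; the seller is a natural person. But applying paragraph (f): (f) applies — the prepared meals contain meat. (b) is therefore removed.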